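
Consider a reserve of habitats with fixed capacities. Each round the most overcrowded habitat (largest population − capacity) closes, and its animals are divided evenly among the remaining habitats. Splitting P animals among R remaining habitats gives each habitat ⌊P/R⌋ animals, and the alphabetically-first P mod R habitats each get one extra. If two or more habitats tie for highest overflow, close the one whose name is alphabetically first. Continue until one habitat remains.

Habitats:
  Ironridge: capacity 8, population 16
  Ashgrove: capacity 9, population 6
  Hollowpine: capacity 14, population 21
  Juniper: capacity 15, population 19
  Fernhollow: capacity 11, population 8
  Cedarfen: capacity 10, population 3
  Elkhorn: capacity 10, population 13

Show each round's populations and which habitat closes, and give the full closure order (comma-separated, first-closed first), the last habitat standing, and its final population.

Round 1: Ashgrove=6 Cedarfen=3 Elkhorn=13 Fernhollow=8 Hollowpine=21 Ironridge=16 Juniper=19 → close Ironridge (overflow 8)
  16÷6 = 2 each, +1 to first 4
Round 2: Ashgrove=9 Cedarfen=6 Elkhorn=16 Fernhollow=11 Hollowpine=23 Juniper=21 → close Hollowpine (overflow 9)
  23÷5 = 4 each, +1 to first 3
Round 3: Ashgrove=14 Cedarfen=11 Elkhorn=21 Fernhollow=15 Juniper=25 → close Elkhorn (overflow 11)
  21÷4 = 5 each, +1 to first 1
Round 4: Ashgrove=20 Cedarfen=16 Fernhollow=20 Juniper=30 → close Juniper (overflow 15)
  30÷3 = 10 each, +1 to first 0
Round 5: Ashgrove=30 Cedarfen=26 Fernhollow=30 → close Ashgrove (overflow 21)
  30÷2 = 15 each, +1 to first 0
Round 6: Cedarfen=41 Fernhollow=45 → close Fernhollow (overflow 34)
  45÷1 = 45 each, +1 to first 0

Closure order: Ironridge, Hollowpine, Elkhorn, Juniper, Ashgrove, Fernhollow
Last habitat: Cedarfen with 86 animals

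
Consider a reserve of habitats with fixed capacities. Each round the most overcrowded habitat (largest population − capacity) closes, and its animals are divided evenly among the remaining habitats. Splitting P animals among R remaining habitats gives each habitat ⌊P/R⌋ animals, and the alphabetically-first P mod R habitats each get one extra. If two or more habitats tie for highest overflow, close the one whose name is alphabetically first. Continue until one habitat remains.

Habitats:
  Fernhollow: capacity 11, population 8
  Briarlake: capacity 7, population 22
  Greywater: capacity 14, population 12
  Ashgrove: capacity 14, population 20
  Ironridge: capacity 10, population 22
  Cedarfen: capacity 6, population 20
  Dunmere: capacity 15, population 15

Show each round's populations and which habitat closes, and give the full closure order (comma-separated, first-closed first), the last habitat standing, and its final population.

Round 1: Ashgrove=20 Briarlake=22 Cedarfen=20 Dunmere=15 Fernhollow=8 Greywater=12 Ironridge=22 → close Briarlake (overflow 15)
  22÷6 = 3 each, +1 to first 4
Round 2: Ashgrove=24 Cedarfen=24 Dunmere=19 Fernhollow=12 Greywater=15 Ironridge=25 → close Cedarfen (overflow 18)
  24÷5 = 4 each, +1 to first 4
Round 3: Ashgrove=29 Dunmere=24 Fernhollow=17 Greywater=20 Ironridge=29 → close Ironridge (overflow 19)
  29÷4 = 7 each, +1 to first 1
Round 4: Ashgrove=37 Dunmere=31 Fernhollow=24 Greywater=27 → close Ashgrove (overflow 23)
  37÷3 = 12 each, +1 to first 1
Round 5: Dunmere=44 Fernhollow=36 Greywater=39 → close Dunmere (overflow 29)
  44÷2 = 22 each, +1 to first 0
Round 6: Fernhollow=58 Greywater=61 → close Fernhollow (overflow 47)
  58÷1 = 58 each, +1 to first 0

Closure order: Briarlake, Cedarfen, Ironridge, Ashgrove, Dunmere, Fernhollow
Last habitat: Greywater with 119 animals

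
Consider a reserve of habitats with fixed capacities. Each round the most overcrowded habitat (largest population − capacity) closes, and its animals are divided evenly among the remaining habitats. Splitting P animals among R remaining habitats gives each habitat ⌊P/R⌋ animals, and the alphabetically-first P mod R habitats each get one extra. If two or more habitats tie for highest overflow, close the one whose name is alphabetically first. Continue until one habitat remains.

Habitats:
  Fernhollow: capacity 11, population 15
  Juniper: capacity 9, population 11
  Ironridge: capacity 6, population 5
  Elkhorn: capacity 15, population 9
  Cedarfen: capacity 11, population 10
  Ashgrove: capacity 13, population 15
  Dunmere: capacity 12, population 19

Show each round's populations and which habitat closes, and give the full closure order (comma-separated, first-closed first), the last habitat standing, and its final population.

Round 1: Ashgrove=15 Cedarfen=10 Dunmere=19 Elkhorn=9 Fernhollow=15 Ironridge=5 Juniper=11 → close Dunmere (overflow 7)
  19÷6 = 3 each, +1 to first 1
Round 2: Ashgrove=19 Cedarfen=13 Elkhorn=12 Fernhollow=18 Ironridge=8 Juniper=14 → close Fernhollow (overflow 7)
  18÷5 = 3 each, +1 to first 3
Round 3: Ashgrove=23 Cedarfen=17 Elkhorn=16 Ironridge=11 Juniper=17 → close Ashgrove (overflow 10)
  23÷4 = 5 each, +1 to first 3
Round 4: Cedarfen=23 Elkhorn=22 Ironridge=17 Juniper=22 → close Juniper (overflow 13)
  22÷3 = 7 each, +1 to first 1
Round 5: Cedarfen=31 Elkhorn=29 Ironridge=24 → close Cedarfen (overflow 20)
  31÷2 = 15 each, +1 to first 1
Round 6: Elkhorn=45 Ironridge=39 → close Ironridge (overflow 33)
  39÷1 = 39 each, +1 to first 0

Closure order: Dunmere, Fernhollow, Ashgrove, Juniper, Cedarfen, Ironridge
Last habitat: Elkhorn with 84 animals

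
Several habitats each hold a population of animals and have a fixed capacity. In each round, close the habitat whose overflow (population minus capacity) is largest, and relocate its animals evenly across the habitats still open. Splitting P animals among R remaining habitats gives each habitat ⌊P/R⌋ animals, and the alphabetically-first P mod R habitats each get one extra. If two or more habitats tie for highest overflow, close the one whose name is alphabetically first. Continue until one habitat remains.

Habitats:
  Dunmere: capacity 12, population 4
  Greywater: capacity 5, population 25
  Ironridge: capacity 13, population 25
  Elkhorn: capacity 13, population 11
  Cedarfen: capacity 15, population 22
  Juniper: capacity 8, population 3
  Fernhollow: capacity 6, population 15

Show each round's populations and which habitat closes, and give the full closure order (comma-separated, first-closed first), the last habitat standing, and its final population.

Round 1: Cedarfen=22 Dunmere=4 Elkhorn=11 Fernhollow=15 Greywater=25 Ironridge=25 Juniper=3 → close Greywater (overflow 20)
  25÷6 = 4 each, +1 to first 1
Round 2: Cedarfen=27 Dunmere=8 Elkhorn=15 Fernhollow=19 Ironridge=29 Juniper=7 → close Ironridge (overflow 16)
  29÷5 = 5 each, +1 to first 4
Round 3: Cedarfen=33 Dunmere=14 Elkhorn=21 Fernhollow=25 Juniper=12 → close Fernhollow (overflow 19)
  25÷4 = 6 each, +1 to first 1
Round 4: Cedarfen=40 Dunmere=20 Elkhorn=27 Juniper=18 → close Cedarfen (overflow 25)
  40÷3 = 13 each, +1 to first 1
Round 5: Dunmere=34 Elkhorn=40 Juniper=31 → close Elkhorn (overflow 27)
  40÷2 = 20 each, +1 to first 0
Round 6: Dunmere=54 Juniper=51 → close Juniper (overflow 43)
  51÷1 = 51 each, +1 to first 0

Closure order: Greywater, Ironridge, Fernhollow, Cedarfen, Elkhorn, Juniper
Last habitat: Dunmere with 105 animals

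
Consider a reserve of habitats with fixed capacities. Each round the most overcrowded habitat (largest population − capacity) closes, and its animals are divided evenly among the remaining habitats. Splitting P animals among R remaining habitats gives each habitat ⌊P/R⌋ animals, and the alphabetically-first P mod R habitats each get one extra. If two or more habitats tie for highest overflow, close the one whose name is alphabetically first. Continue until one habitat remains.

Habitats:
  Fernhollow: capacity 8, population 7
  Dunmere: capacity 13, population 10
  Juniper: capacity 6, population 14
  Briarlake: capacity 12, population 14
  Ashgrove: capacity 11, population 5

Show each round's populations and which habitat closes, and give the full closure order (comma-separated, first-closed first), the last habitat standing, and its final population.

Closure order: Juniper, Briarlake, Fernhollow, Dunmere
Last habitat: Ashgrove with 50 animals

Round 1: Ashgrove=5 Briarlake=14 Dunmere=10 Fernhollow=7 Juniper=14 → close Juniper (overflow 8)
  14÷4 = 3 each, +1 to first 2
Round 2: Ashgrove=9 Briarlake=18 Dunmere=13 Fernhollow=10 → close Briarlake (overflow 6)
  18÷3 = 6 each, +1 to first 0
Round 3: Ashgrove=15 Dunmere=19 Fernhollow=16 → close Fernhollow (overflow 8)
  16÷2 = 8 each, +1 to first 0
Round 4: Ashgrove=23 Dunmere=27 → close Dunmere (overflow 14)
  27÷1 = 27 each, +1 to first 0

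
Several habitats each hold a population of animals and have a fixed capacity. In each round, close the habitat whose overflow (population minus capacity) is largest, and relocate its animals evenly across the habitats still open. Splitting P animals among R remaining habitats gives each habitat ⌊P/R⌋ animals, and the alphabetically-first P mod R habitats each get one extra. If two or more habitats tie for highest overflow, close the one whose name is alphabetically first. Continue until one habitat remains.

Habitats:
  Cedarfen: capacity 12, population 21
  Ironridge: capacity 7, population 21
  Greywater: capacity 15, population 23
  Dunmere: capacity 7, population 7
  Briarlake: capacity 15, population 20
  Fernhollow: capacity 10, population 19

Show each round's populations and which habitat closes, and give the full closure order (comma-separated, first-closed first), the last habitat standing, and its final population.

Round 1: Briarlake=20 Cedarfen=21 Dunmere=7 Fernhollow=19 Greywater=23 Ironridge=21 → close Ironridge (overflow 14)
  21÷5 = 4 each, +1 to first 1
Round 2: Briarlake=25 Cedarfen=25 Dunmere=11 Fernhollow=23 Greywater=27 → close Cedarfen (overflow 13)
  25÷4 = 6 each, +1 to first 1
Round 3: Briarlake=32 Dunmere=17 Fernhollow=29 Greywater=33 → close Fernhollow (overflow 19)
  29÷3 = 9 each, +1 to first 2
Round 4: Briarlake=42 Dunmere=27 Greywater=42 → close Briarlake (overflow 27)
  42÷2 = 21 each, +1 to first 0
Round 5: Dunmere=48 Greywater=63 → close Greywater (overflow 48)
  63÷1 = 63 each, +1 to first 0

Closure order: Ironridge, Cedarfen, Fernhollow, Briarlake, Greywater
Last habitat: Dunmere with 111 animals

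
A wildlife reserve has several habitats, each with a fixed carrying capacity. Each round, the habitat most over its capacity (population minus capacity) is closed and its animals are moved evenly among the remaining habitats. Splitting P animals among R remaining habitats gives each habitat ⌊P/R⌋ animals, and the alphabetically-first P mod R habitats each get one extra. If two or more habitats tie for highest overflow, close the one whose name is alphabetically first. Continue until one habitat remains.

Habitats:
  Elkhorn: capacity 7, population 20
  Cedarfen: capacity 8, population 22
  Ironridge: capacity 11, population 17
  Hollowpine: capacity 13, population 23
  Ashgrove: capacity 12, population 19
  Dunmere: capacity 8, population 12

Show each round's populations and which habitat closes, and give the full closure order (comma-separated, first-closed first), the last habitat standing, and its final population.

Closure order: Cedarfen, Elkhorn, Hollowpine, Ashgrove, Dunmere
Last habitat: Ironridge with 113 animals

Round 1: Ashgrove=19 Cedarfen=22 Dunmere=12 Elkhorn=20 Hollowpine=23 Ironridge=17 → close Cedarfen (overflow 14)
  22÷5 = 4 each, +1 to first 2
Round 2: Ashgrove=24 Dunmere=17 Elkhorn=24 Hollowpine=27 Ironridge=21 → close Elkhorn (overflow 17)
  24÷4 = 6 each, +1 to first 0
Round 3: Ashgrove=30 Dunmere=23 Hollowpine=33 Ironridge=27 → close Hollowpine (overflow 20)
  33÷3 = 11 each, +1 to first 0
Round 4: Ashgrove=41 Dunmere=34 Ironridge=38 → close Ashgrove (overflow 29)
  41÷2 = 20 each, +1 to first 1
Round 5: Dunmere=55 Ironridge=58 → close Dunmere (overflow 47)
  55÷1 = 55 each, +1 to first 0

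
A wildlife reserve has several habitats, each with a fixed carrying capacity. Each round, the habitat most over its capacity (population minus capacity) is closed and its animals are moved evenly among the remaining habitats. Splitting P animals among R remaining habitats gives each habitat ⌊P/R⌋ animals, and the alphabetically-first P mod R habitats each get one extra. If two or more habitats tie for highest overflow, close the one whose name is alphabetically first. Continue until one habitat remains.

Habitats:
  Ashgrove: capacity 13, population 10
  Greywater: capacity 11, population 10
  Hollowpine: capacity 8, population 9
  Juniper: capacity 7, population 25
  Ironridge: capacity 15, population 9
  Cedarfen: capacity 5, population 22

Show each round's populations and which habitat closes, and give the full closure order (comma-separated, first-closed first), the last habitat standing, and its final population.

Closure order: Juniper, Cedarfen, Hollowpine, Greywater, Ashgrove
Last habitat: Ironridge with 85 animals

Round 1: Ashgrove=10 Cedarfen=22 Greywater=10 Hollowpine=9 Ironridge=9 Juniper=25 → close Juniper (overflow 18)
  25÷5 = 5 each, +1 to first 0
Round 2: Ashgrove=15 Cedarfen=27 Greywater=15 Hollowpine=14 Ironridge=14 → close Cedarfen (overflow 22)
  27÷4 = 6 each, +1 to first 3
Round 3: Ashgrove=22 Greywater=22 Hollowpine=21 Ironridge=20 → close Hollowpine (overflow 13)
  21÷3 = 7 each, +1 to first 0
Round 4: Ashgrove=29 Greywater=29 Ironridge=27 → close Greywater (overflow 18)
  29÷2 = 14 each, +1 to first 1
Round 5: Ashgrove=44 Ironridge=41 → close Ashgrove (overflow 31)
  44÷1 = 44 each, +1 to first 0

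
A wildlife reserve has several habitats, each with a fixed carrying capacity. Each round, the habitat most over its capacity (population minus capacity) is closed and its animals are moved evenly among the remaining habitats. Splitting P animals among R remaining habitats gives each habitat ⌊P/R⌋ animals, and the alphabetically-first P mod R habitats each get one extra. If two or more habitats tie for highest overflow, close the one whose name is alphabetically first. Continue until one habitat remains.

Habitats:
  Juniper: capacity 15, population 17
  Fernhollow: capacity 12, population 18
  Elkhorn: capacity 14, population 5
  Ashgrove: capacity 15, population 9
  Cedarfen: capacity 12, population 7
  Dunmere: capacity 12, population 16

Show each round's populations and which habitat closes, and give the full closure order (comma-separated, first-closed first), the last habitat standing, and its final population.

Closure order: Fernhollow, Dunmere, Juniper, Ashgrove, Cedarfen
Last habitat: Elkhorn with 72 animals

Round 1: Ashgrove=9 Cedarfen=7 Dunmere=16 Elkhorn=5 Fernhollow=18 Juniper=17 → close Fernhollow (overflow 6)
  18÷5 = 3 each, +1 to first 3
Round 2: Ashgrove=13 Cedarfen=11 Dunmere=20 Elkhorn=8 Juniper=20 → close Dunmere (overflow 8)
  20÷4 = 5 each, +1 to first 0
Round 3: Ashgrove=18 Cedarfen=16 Elkhorn=13 Juniper=25 → close Juniper (overflow 10)
  25÷3 = 8 each, +1 to first 1
Round 4: Ashgrove=27 Cedarfen=24 Elkhorn=21 → close Ashgrove (overflow 12)
  27÷2 = 13 each, +1 to first 1
Round 5: Cedarfen=38 Elkhorn=34 → close Cedarfen (overflow 26)
  38÷1 = 38 each, +1 to first 0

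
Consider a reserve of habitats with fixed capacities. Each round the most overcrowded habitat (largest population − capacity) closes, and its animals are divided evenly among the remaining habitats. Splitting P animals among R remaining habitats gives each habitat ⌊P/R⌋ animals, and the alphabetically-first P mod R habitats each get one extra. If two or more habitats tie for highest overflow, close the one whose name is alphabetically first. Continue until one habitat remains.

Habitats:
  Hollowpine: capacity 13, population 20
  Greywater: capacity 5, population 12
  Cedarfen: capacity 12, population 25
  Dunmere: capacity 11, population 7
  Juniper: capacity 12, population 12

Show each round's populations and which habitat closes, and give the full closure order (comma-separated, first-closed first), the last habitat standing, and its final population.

Closure order: Cedarfen, Greywater, Hollowpine, Juniper
Last habitat: Dunmere with 76 animals

Round 1: Cedarfen=25 Dunmere=7 Greywater=12 Hollowpine=20 Juniper=12 → close Cedarfen (overflow 13)
  25÷4 = 6 each, +1 to first 1
Round 2: Dunmere=14 Greywater=18 Hollowpine=26 Juniper=18 → close Greywater (overflow 13)
  18÷3 = 6 each, +1 to first 0
Round 3: Dunmere=20 Hollowpine=32 Juniper=24 → close Hollowpine (overflow 19)
  32÷2 = 16 each, +1 to first 0
Round 4: Dunmere=36 Juniper=40 → close Juniper (overflow 28)
  40÷1 = 40 each, +1 to first 0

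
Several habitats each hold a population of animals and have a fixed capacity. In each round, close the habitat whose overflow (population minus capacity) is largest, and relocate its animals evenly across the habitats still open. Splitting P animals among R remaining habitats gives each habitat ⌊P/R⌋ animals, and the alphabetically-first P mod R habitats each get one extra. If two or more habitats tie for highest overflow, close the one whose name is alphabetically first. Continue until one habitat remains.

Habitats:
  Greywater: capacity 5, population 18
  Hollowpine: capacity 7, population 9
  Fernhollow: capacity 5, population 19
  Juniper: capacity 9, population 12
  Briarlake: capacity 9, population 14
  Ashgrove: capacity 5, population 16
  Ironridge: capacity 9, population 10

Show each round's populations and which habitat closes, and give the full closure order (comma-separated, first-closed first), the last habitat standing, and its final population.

Round 1: Ashgrove=16 Briarlake=14 Fernhollow=19 Greywater=18 Hollowpine=9 Ironridge=10 Juniper=12 → close Fernhollow (overflow 14)
  19÷6 = 3 each, +1 to first 1
Round 2: Ashgrove=20 Briarlake=17 Greywater=21 Hollowpine=12 Ironridge=13 Juniper=15 → close Greywater (overflow 16)
  21÷5 = 4 each, +1 to first 1
Round 3: Ashgrove=25 Briarlake=21 Hollowpine=16 Ironridge=17 Juniper=19 → close Ashgrove (overflow 20)
  25÷4 = 6 each, +1 to first 1
Round 4: Briarlake=28 Hollowpine=22 Ironridge=23 Juniper=25 → close Briarlake (overflow 19)
  28÷3 = 9 each, +1 to first 1
Round 5: Hollowpine=32 Ironridge=32 Juniper=34 → close Hollowpine (overflow 25)
  32÷2 = 16 each, +1 to first 0
Round 6: Ironridge=48 Juniper=50 → close Juniper (overflow 41)
  50÷1 = 50 each, +1 to first 0

Closure order: Fernhollow, Greywater, Ashgrove, Briarlake, Hollowpine, Juniper
Last habitat: Ironridge with 98 animals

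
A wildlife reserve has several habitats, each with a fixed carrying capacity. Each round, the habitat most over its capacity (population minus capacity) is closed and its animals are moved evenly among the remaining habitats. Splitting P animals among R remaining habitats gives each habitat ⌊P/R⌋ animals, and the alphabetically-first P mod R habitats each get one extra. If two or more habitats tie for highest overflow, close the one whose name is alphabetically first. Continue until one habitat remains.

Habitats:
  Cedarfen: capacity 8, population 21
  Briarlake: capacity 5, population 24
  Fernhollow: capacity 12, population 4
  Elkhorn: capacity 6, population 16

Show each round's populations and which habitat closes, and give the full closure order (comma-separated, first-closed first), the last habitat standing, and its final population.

Closure order: Briarlake, Cedarfen, Elkhorn
Last habitat: Fernhollow with 65 animals

Round 1: Briarlake=24 Cedarfen=21 Elkhorn=16 Fernhollow=4 → close Briarlake (overflow 19)
  24÷3 = 8 each, +1 to first 0
Round 2: Cedarfen=29 Elkhorn=24 Fernhollow=12 → close Cedarfen (overflow 21)
  29÷2 = 14 each, +1 to first 1
Round 3: Elkhorn=39 Fernhollow=26 → close Elkhorn (overflow 33)
  39÷1 = 39 each, +1 to first 0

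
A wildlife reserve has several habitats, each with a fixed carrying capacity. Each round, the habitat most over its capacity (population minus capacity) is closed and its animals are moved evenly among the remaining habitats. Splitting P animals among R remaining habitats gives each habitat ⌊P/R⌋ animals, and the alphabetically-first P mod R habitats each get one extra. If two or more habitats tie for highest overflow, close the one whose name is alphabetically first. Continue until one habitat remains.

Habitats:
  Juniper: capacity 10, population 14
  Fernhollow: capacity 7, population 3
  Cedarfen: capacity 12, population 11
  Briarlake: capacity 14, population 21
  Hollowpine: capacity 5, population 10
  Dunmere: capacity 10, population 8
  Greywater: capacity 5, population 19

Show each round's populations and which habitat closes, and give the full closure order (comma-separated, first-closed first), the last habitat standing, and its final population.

Closure order: Greywater, Briarlake, Hollowpine, Juniper, Cedarfen, Dunmere
Last habitat: Fernhollow with 86 animals

Round 1: Briarlake=21 Cedarfen=11 Dunmere=8 Fernhollow=3 Greywater=19 Hollowpine=10 Juniper=14 → close Greywater (overflow 14)
  19÷6 = 3 each, +1 to first 1
Round 2: Briarlake=25 Cedarfen=14 Dunmere=11 Fernhollow=6 Hollowpine=13 Juniper=17 → close Briarlake (overflow 11)
  25÷5 = 5 each, +1 to first 0
Round 3: Cedarfen=19 Dunmere=16 Fernhollow=11 Hollowpine=18 Juniper=22 → close Hollowpine (overflow 13)
  18÷4 = 4 each, +1 to first 2
Round 4: Cedarfen=24 Dunmere=21 Fernhollow=15 Juniper=26 → close Juniper (overflow 16)
  26÷3 = 8 each, +1 to first 2
Round 5: Cedarfen=33 Dunmere=30 Fernhollow=23 → close Cedarfen (overflow 21)
  33÷2 = 16 each, +1 to first 1
Round 6: Dunmere=47 Fernhollow=39 → close Dunmere (overflow 37)
  47÷1 = 47 each, +1 to first 0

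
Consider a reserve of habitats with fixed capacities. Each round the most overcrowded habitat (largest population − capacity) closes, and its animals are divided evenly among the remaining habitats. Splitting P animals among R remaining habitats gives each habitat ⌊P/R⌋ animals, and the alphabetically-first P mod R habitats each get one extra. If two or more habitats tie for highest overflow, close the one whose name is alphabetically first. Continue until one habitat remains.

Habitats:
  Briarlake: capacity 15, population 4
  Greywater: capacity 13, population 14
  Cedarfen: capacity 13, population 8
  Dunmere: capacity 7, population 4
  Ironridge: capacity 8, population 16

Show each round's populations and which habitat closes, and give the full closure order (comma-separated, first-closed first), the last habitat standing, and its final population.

Closure order: Ironridge, Greywater, Dunmere, Cedarfen
Last habitat: Briarlake with 46 animals

Round 1: Briarlake=4 Cedarfen=8 Dunmere=4 Greywater=14 Ironridge=16 → close Ironridge (overflow 8)
  16÷4 = 4 each, +1 to first 0
Round 2: Briarlake=8 Cedarfen=12 Dunmere=8 Greywater=18 → close Greywater (overflow 5)
  18÷3 = 6 each, +1 to first 0
Round 3: Briarlake=14 Cedarfen=18 Dunmere=14 → close Dunmere (overflow 7)
  14÷2 = 7 each, +1 to first 0
Round 4: Briarlake=21 Cedarfen=25 → close Cedarfen (overflow 12)
  25÷1 = 25 each, +1 to first 0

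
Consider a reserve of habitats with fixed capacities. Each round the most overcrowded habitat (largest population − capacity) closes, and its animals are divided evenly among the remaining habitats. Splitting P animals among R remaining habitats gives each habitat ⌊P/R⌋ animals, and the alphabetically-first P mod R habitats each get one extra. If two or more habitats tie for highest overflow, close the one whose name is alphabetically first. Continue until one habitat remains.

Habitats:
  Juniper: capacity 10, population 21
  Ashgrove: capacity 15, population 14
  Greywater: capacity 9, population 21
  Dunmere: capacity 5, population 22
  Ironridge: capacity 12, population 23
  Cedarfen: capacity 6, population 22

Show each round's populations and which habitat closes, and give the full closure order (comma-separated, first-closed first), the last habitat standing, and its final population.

Round 1: Ashgrove=14 Cedarfen=22 Dunmere=22 Greywater=21 Ironridge=23 Juniper=21 → close Dunmere (overflow 17)
  22÷5 = 4 each, +1 to first 2
Round 2: Ashgrove=19 Cedarfen=27 Greywater=25 Ironridge=27 Juniper=25 → close Cedarfen (overflow 21)
  27÷4 = 6 each, +1 to first 3
Round 3: Ashgrove=26 Greywater=32 Ironridge=34 Juniper=31 → close Greywater (overflow 23)
  32÷3 = 10 each, +1 to first 2
Round 4: Ashgrove=37 Ironridge=45 Juniper=41 → close Ironridge (overflow 33)
  45÷2 = 22 each, +1 to first 1
Round 5: Ashgrove=60 Juniper=63 → close Juniper (overflow 53)
  63÷1 = 63 each, +1 to first 0

Closure order: Dunmere, Cedarfen, Greywater, Ironridge, Juniper
Last habitat: Ashgrove with 123 animals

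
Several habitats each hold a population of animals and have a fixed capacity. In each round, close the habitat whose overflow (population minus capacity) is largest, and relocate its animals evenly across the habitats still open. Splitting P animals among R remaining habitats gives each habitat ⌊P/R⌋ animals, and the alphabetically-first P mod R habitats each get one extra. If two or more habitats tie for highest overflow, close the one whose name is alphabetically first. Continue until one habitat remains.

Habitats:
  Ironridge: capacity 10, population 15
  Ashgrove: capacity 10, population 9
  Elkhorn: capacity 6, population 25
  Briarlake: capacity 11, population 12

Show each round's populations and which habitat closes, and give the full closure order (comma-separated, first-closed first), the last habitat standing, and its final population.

Round 1: Ashgrove=9 Briarlake=12 Elkhorn=25 Ironridge=15 → close Elkhorn (overflow 19)
  25÷3 = 8 each, +1 to first 1
Round 2: Ashgrove=18 Briarlake=20 Ironridge=23 → close Ironridge (overflow 13)
  23÷2 = 11 each, +1 to first 1
Round 3: Ashgrove=30 Briarlake=31 → close Ashgrove (overflow 20)
  30÷1 = 30 each, +1 to first 0

Closure order: Elkhorn, Ironridge, Ashgrove
Last habitat: Briarlake with 61 animals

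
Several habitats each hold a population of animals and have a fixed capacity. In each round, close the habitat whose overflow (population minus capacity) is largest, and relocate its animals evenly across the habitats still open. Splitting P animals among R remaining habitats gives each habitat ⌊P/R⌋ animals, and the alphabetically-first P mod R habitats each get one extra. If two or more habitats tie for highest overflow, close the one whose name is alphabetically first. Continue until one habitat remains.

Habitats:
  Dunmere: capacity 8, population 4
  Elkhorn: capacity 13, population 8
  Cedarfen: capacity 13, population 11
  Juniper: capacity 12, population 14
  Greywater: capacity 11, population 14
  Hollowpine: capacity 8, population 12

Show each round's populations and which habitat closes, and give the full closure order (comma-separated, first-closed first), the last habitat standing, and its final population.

Closure order: Hollowpine, Greywater, Juniper, Cedarfen, Dunmere
Last habitat: Elkhorn with 63 animals

Round 1: Cedarfen=11 Dunmere=4 Elkhorn=8 Greywater=14 Hollowpine=12 Juniper=14 → close Hollowpine (overflow 4)
  12÷5 = 2 each, +1 to first 2
Round 2: Cedarfen=14 Dunmere=7 Elkhorn=10 Greywater=16 Juniper=16 → close Greywater (overflow 5)
  16÷4 = 4 each, +1 to first 0
Round 3: Cedarfen=18 Dunmere=11 Elkhorn=14 Juniper=20 → close Juniper (overflow 8)
  20÷3 = 6 each, +1 to first 2
Round 4: Cedarfen=25 Dunmere=18 Elkhorn=20 → close Cedarfen (overflow 12)
  25÷2 = 12 each, +1 to first 1
Round 5: Dunmere=31 Elkhorn=32 → close Dunmere (overflow 23)
  31÷1 = 31 each, +1 to first 0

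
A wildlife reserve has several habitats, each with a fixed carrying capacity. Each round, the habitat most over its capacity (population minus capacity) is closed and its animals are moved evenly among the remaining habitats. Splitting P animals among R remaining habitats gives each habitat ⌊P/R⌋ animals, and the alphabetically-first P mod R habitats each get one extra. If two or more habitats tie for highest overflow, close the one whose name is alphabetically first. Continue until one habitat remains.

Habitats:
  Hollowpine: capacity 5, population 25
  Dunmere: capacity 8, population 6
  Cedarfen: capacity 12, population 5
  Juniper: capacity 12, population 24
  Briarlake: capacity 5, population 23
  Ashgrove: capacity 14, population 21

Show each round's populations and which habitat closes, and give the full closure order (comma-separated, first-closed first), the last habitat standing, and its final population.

Closure order: Hollowpine, Briarlake, Juniper, Ashgrove, Dunmere
Last habitat: Cedarfen with 104 animals

Round 1: Ashgrove=21 Briarlake=23 Cedarfen=5 Dunmere=6 Hollowpine=25 Juniper=24 → close Hollowpine (overflow 20)
  25÷5 = 5 each, +1 to first 0
Round 2: Ashgrove=26 Briarlake=28 Cedarfen=10 Dunmere=11 Juniper=29 → close Briarlake (overflow 23)
  28÷4 = 7 each, +1 to first 0
Round 3: Ashgrove=33 Cedarfen=17 Dunmere=18 Juniper=36 → close Juniper (overflow 24)
  36÷3 = 12 each, +1 to first 0
Round 4: Ashgrove=45 Cedarfen=29 Dunmere=30 → close Ashgrove (overflow 31)
  45÷2 = 22 each, +1 to first 1
Round 5: Cedarfen=52 Dunmere=52 → close Dunmere (overflow 44)
  52÷1 = 52 each, +1 to first 0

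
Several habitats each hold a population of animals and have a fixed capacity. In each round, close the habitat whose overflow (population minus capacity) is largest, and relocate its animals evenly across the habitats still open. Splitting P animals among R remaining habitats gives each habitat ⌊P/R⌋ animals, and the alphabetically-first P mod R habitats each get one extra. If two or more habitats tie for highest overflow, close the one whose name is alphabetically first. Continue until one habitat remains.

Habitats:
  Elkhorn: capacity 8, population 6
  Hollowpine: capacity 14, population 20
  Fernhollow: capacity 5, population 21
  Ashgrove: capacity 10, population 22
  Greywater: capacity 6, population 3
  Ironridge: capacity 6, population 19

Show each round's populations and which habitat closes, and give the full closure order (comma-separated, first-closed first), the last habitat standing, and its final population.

Closure order: Fernhollow, Ashgrove, Ironridge, Hollowpine, Elkhorn
Last habitat: Greywater with 91 animals

Round 1: Ashgrove=22 Elkhorn=6 Fernhollow=21 Greywater=3 Hollowpine=20 Ironridge=19 → close Fernhollow (overflow 16)
  21÷5 = 4 each, +1 to first 1
Round 2: Ashgrove=27 Elkhorn=10 Greywater=7 Hollowpine=24 Ironridge=23 → close Ashgrove (overflow 17)
  27÷4 = 6 each, +1 to first 3
Round 3: Elkhorn=17 Greywater=14 Hollowpine=31 Ironridge=29 → close Ironridge (overflow 23)
  29÷3 = 9 each, +1 to first 2
Round 4: Elkhorn=27 Greywater=24 Hollowpine=40 → close Hollowpine (overflow 26)
  40÷2 = 20 each, +1 to first 0
Round 5: Elkhorn=47 Greywater=44 → close Elkhorn (overflow 39)
  47÷1 = 47 each, +1 to first 0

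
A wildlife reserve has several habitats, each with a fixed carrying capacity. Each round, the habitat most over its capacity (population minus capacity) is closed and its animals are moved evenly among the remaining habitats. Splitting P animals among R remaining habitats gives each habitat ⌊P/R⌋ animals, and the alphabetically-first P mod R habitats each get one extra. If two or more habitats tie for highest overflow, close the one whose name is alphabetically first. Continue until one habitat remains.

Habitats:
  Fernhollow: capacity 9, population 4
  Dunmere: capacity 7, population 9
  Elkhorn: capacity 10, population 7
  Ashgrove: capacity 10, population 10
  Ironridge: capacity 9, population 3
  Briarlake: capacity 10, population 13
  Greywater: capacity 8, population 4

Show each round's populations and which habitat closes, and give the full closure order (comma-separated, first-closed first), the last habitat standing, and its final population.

Round 1: Ashgrove=10 Briarlake=13 Dunmere=9 Elkhorn=7 Fernhollow=4 Greywater=4 Ironridge=3 → close Briarlake (overflow 3)
  13÷6 = 2 each, +1 to first 1
Round 2: Ashgrove=13 Dunmere=11 Elkhorn=9 Fernhollow=6 Greywater=6 Ironridge=5 → close Dunmere (overflow 4)
  11÷5 = 2 each, +1 to first 1
Round 3: Ashgrove=16 Elkhorn=11 Fernhollow=8 Greywater=8 Ironridge=7 → close Ashgrove (overflow 6)
  16÷4 = 4 each, +1 to first 0
Round 4: Elkhorn=15 Fernhollow=12 Greywater=12 Ironridge=11 → close Elkhorn (overflow 5)
  15÷3 = 5 each, +1 to first 0
Round 5: Fernhollow=17 Greywater=17 Ironridge=16 → close Greywater (overflow 9)
  17÷2 = 8 each, +1 to first 1
Round 6: Fernhollow=26 Ironridge=24 → close Fernhollow (overflow 17)
  26÷1 = 26 each, +1 to first 0

Closure order: Briarlake, Dunmere, Ashgrove, Elkhorn, Greywater, Fernhollow
Last habitat: Ironridge with 50 animals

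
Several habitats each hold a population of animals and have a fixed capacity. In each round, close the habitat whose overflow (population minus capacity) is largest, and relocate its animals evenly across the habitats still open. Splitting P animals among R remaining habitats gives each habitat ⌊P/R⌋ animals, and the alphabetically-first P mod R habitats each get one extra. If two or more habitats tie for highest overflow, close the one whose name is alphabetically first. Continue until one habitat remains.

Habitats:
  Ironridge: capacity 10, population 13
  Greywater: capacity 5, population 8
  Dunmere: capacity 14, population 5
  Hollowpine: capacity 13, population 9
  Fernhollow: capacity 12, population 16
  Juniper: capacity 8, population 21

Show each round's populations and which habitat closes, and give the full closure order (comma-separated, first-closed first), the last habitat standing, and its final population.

Round 1: Dunmere=5 Fernhollow=16 Greywater=8 Hollowpine=9 Ironridge=13 Juniper=21 → close Juniper (overflow 13)
  21÷5 = 4 each, +1 to first 1
Round 2: Dunmere=10 Fernhollow=20 Greywater=12 Hollowpine=13 Ironridge=17 → close Fernhollow (overflow 8)
  20÷4 = 5 each, +1 to first 0
Round 3: Dunmere=15 Greywater=17 Hollowpine=18 Ironridge=22 → close Greywater (overflow 12)
  17÷3 = 5 each, +1 to first 2
Round 4: Dunmere=21 Hollowpine=24 Ironridge=27 → close Ironridge (overflow 17)
  27÷2 = 13 each, +1 to first 1
Round 5: Dunmere=35 Hollowpine=37 → close Hollowpine (overflow 24)
  37÷1 = 37 each, +1 to first 0

Closure order: Juniper, Fernhollow, Greywater, Ironridge, Hollowpine
Last habitat: Dunmere with 72 animals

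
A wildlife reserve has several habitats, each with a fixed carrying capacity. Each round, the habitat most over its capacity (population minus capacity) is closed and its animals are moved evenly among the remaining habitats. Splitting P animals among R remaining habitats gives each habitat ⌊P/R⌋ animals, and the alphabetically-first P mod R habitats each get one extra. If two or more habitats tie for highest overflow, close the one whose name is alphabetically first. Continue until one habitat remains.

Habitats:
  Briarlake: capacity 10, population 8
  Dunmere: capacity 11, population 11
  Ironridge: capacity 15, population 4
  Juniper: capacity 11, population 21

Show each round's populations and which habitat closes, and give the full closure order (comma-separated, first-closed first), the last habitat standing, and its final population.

Closure order: Juniper, Dunmere, Briarlake
Last habitat: Ironridge with 44 animals

Round 1: Briarlake=8 Dunmere=11 Ironridge=4 Juniper=21 → close Juniper (overflow 10)
  21÷3 = 7 each, +1 to first 0
Round 2: Briarlake=15 Dunmere=18 Ironridge=11 → close Dunmere (overflow 7)
  18÷2 = 9 each, +1 to first 0
Round 3: Briarlake=24 Ironridge=20 → close Briarlake (overflow 14)
  24÷1 = 24 each, +1 to first 0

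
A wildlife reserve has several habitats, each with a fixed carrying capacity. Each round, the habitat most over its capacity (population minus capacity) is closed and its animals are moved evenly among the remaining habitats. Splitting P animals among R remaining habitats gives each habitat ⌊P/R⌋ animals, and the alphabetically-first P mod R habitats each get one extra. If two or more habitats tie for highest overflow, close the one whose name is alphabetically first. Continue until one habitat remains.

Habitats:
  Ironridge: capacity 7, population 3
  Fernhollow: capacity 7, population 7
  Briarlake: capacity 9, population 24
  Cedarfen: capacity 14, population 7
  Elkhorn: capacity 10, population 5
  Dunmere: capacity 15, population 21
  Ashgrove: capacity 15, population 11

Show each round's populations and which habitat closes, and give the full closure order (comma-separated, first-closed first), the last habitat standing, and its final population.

Round 1: Ashgrove=11 Briarlake=24 Cedarfen=7 Dunmere=21 Elkhorn=5 Fernhollow=7 Ironridge=3 → close Briarlake (overflow 15)
  24÷6 = 4 each, +1 to first 0
Round 2: Ashgrove=15 Cedarfen=11 Dunmere=25 Elkhorn=9 Fernhollow=11 Ironridge=7 → close Dunmere (overflow 10)
  25÷5 = 5 each, +1 to first 0
Round 3: Ashgrove=20 Cedarfen=16 Elkhorn=14 Fernhollow=16 Ironridge=12 → close Fernhollow (overflow 9)
  16÷4 = 4 each, +1 to first 0
Round 4: Ashgrove=24 Cedarfen=20 Elkhorn=18 Ironridge=16 → close Ashgrove (overflow 9)
  24÷3 = 8 each, +1 to first 0
Round 5: Cedarfen=28 Elkhorn=26 Ironridge=24 → close Ironridge (overflow 17)
  24÷2 = 12 each, +1 to first 0
Round 6: Cedarfen=40 Elkhorn=38 → close Elkhorn (overflow 28)
  38÷1 = 38 each, +1 to first 0

Closure order: Briarlake, Dunmere, Fernhollow, Ashgrove, Ironridge, Elkhorn
Last habitat: Cedarfen with 78 animals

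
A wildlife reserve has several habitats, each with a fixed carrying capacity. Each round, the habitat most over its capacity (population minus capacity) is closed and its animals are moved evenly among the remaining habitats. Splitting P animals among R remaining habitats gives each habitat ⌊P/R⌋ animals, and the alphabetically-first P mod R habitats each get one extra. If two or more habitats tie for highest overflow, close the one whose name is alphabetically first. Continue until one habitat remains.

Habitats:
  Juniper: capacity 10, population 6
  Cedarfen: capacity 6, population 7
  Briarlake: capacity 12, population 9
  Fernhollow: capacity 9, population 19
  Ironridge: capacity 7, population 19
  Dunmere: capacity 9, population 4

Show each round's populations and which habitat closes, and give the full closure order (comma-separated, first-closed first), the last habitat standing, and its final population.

Round 1: Briarlake=9 Cedarfen=7 Dunmere=4 Fernhollow=19 Ironridge=19 Juniper=6 → close Ironridge (overflow 12)
  19÷5 = 3 each, +1 to first 4
Round 2: Briarlake=13 Cedarfen=11 Dunmere=8 Fernhollow=23 Juniper=9 → close Fernhollow (overflow 14)
  23÷4 = 5 each, +1 to first 3
Round 3: Briarlake=19 Cedarfen=17 Dunmere=14 Juniper=14 → close Cedarfen (overflow 11)
  17÷3 = 5 each, +1 to first 2
Round 4: Briarlake=25 Dunmere=20 Juniper=19 → close Briarlake (overflow 13)
  25÷2 = 12 each, +1 to first 1
Round 5: Dunmere=33 Juniper=31 → close Dunmere (overflow 24)
  33÷1 = 33 each, +1 to first 0

Closure order: Ironridge, Fernhollow, Cedarfen, Briarlake, Dunmere
Last habitat: Juniper with 64 animals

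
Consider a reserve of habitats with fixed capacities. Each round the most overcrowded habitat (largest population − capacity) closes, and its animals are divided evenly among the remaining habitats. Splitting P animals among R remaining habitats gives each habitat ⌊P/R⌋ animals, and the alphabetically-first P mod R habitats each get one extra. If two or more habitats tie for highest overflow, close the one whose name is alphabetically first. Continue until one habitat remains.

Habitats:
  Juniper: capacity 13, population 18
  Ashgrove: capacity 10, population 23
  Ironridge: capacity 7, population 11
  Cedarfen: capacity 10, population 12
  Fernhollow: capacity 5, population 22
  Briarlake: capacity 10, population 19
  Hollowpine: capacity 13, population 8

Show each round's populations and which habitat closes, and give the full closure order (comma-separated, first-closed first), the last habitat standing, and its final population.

Round 1: Ashgrove=23 Briarlake=19 Cedarfen=12 Fernhollow=22 Hollowpine=8 Ironridge=11 Juniper=18 → close Fernhollow (overflow 17)
  22÷6 = 3 each, +1 to first 4
Round 2: Ashgrove=27 Briarlake=23 Cedarfen=16 Hollowpine=12 Ironridge=14 Juniper=21 → close Ashgrove (overflow 17)
  27÷5 = 5 each, +1 to first 2
Round 3: Briarlake=29 Cedarfen=22 Hollowpine=17 Ironridge=19 Juniper=26 → close Briarlake (overflow 19)
  29÷4 = 7 each, +1 to first 1
Round 4: Cedarfen=30 Hollowpine=24 Ironridge=26 Juniper=33 → close Cedarfen (overflow 20)
  30÷3 = 10 each, +1 to first 0
Round 5: Hollowpine=34 Ironridge=36 Juniper=43 → close Juniper (overflow 30)
  43÷2 = 21 each, +1 to first 1
Round 6: Hollowpine=56 Ironridge=57 → close Ironridge (overflow 50)
  57÷1 = 57 each, +1 to first 0

Closure order: Fernhollow, Ashgrove, Briarlake, Cedarfen, Juniper, Ironridge
Last habitat: Hollowpine with 113 animals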